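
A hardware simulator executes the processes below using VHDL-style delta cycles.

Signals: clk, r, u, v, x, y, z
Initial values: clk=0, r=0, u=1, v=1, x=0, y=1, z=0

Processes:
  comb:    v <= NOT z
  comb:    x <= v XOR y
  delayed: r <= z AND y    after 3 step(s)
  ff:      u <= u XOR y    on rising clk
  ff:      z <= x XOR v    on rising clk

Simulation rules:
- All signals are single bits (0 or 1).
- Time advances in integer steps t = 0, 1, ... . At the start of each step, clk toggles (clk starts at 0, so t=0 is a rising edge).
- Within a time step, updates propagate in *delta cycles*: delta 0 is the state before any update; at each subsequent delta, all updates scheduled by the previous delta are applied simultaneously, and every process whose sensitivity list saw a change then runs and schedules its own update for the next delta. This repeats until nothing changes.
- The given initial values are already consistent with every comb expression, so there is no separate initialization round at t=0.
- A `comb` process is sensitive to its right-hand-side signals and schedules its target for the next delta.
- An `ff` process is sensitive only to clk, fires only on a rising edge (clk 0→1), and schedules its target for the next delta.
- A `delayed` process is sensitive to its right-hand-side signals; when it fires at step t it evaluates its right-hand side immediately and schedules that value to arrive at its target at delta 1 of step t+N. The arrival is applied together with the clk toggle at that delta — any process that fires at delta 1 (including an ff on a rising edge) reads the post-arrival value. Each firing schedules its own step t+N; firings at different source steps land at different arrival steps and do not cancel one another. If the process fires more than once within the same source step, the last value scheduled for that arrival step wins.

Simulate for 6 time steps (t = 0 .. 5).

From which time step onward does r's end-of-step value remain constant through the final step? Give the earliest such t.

t=0 Δ0: clk=0 u=1 z=0 x=0 v=1 y=1 r=0
  Δ1: clk:0→1
  Δ2: u:1→0, z:0→1
  Δ3: v:1→0
  Δ4: x:0→1
  (4Δ to stable)
t=1 Δ0: clk=1 u=0 z=1 x=1 v=0 y=1 r=0
  Δ1: clk:1→0
  (1Δ to stable)
t=2 Δ0: clk=0 u=0 z=1 x=1 v=0 y=1 r=0
  Δ1: clk:0→1
  Δ2: u:0→1
  (2Δ to stable)
t=3 Δ0: clk=1 u=1 z=1 x=1 v=0 y=1 r=0
  Δ1: clk:1→0, r:0→1
  (1Δ to stable)
t=4 Δ0: clk=0 u=1 z=1 x=1 v=0 y=1 r=1
  Δ1: clk:0→1
  Δ2: u:1→0
  (2Δ to stable)
t=5 Δ0: clk=1 u=0 z=1 x=1 v=0 y=1 r=1
  Δ1: clk:1→0
  (1Δ to stable)

3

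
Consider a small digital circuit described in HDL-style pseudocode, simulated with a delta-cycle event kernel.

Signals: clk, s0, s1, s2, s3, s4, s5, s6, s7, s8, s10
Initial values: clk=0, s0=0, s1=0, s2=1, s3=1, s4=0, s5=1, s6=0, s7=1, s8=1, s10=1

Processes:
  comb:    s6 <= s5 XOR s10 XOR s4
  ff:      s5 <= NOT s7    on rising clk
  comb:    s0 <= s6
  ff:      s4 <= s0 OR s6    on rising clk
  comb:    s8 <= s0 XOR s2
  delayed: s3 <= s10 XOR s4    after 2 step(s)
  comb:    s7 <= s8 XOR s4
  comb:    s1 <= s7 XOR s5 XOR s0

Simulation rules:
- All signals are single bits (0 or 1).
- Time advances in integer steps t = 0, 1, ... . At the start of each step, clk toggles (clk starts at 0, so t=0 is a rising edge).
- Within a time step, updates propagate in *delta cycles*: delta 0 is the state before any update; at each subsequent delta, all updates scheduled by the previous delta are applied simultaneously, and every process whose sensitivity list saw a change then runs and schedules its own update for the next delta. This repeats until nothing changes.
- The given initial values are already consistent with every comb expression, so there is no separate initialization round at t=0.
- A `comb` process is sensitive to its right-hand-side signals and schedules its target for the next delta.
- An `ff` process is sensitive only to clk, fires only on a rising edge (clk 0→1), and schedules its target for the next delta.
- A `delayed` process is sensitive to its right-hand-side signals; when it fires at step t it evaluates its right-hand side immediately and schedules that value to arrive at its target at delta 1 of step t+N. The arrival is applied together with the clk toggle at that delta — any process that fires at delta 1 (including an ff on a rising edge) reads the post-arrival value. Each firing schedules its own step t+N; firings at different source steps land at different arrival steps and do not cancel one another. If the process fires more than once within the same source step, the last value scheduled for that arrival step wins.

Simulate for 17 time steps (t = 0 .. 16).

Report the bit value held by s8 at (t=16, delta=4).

1

t=0 Δ0: s5=1 s4=0 s0=0 clk=0 s8=1 s2=1 s10=1 s7=1 s6=0 s1=0 s3=1
  Δ1: clk:0→1
  Δ2: s5:1→0
  Δ3: s6:0→1, s1:0→1
  Δ4: s0:0→1
  Δ5: s8:1→0, s1:1→0
  Δ6: s7:1→0
  Δ7: s1:0→1
  (7Δ to stable)
t=1 Δ0: s5=0 s4=0 s0=1 clk=1 s8=0 s2=1 s10=1 s7=0 s6=1 s1=1 s3=1
  Δ1: clk:1→0
  (1Δ to stable)
t=2 Δ0: s5=0 s4=0 s0=1 clk=0 s8=0 s2=1 s10=1 s7=0 s6=1 s1=1 s3=1
  Δ1: clk:0→1
  Δ2: s5:0→1, s4:0→1
  Δ3: s7:0→1, s1:1→0
  Δ4: s1:0→1
  (4Δ to stable)
t=3 Δ0: s5=1 s4=1 s0=1 clk=1 s8=0 s2=1 s10=1 s7=1 s6=1 s1=1 s3=1
  Δ1: clk:1→0
  (1Δ to stable)
t=4 Δ0: s5=1 s4=1 s0=1 clk=0 s8=0 s2=1 s10=1 s7=1 s6=1 s1=1 s3=1
  Δ1: clk:0→1, s3:1→0
  Δ2: s5:1→0
  Δ3: s6:1→0, s1:1→0
  Δ4: s0:1→0
  Δ5: s8:0→1, s1:0→1
  Δ6: s7:1→0
  Δ7: s1:1→0
  (7Δ to stable)
t=5 Δ0: s5=0 s4=1 s0=0 clk=1 s8=1 s2=1 s10=1 s7=0 s6=0 s1=0 s3=0
  Δ1: clk:1→0
  (1Δ to stable)
t=6 Δ0: s5=0 s4=1 s0=0 clk=0 s8=1 s2=1 s10=1 s7=0 s6=0 s1=0 s3=0
  Δ1: clk:0→1
  Δ2: s5:0→1, s4:1→0
  Δ3: s7:0→1, s1:0→1
  Δ4: s1:1→0
  (4Δ to stable)
t=7 Δ0: s5=1 s4=0 s0=0 clk=1 s8=1 s2=1 s10=1 s7=1 s6=0 s1=0 s3=0
  Δ1: clk:1→0
  (1Δ to stable)
t=8 Δ0: s5=1 s4=0 s0=0 clk=0 s8=1 s2=1 s10=1 s7=1 s6=0 s1=0 s3=0
  Δ1: clk:0→1, s3:0→1
  Δ2: s5:1→0
  Δ3: s6:0→1, s1:0→1
  Δ4: s0:0→1
  Δ5: s8:1→0, s1:1→0
  Δ6: s7:1→0
  Δ7: s1:0→1
  (7Δ to stable)
t=9 Δ0: s5=0 s4=0 s0=1 clk=1 s8=0 s2=1 s10=1 s7=0 s6=1 s1=1 s3=1
  Δ1: clk:1→0
  (1Δ to stable)
t=10 Δ0: s5=0 s4=0 s0=1 clk=0 s8=0 s2=1 s10=1 s7=0 s6=1 s1=1 s3=1
  Δ1: clk:0→1
  Δ2: s5:0→1, s4:0→1
  Δ3: s7:0→1, s1:1→0
  Δ4: s1:0→1
  (4Δ to stable)
t=11 Δ0: s5=1 s4=1 s0=1 clk=1 s8=0 s2=1 s10=1 s7=1 s6=1 s1=1 s3=1
  Δ1: clk:1→0
  (1Δ to stable)
t=12 Δ0: s5=1 s4=1 s0=1 clk=0 s8=0 s2=1 s10=1 s7=1 s6=1 s1=1 s3=1
  Δ1: clk:0→1, s3:1→0
  Δ2: s5:1→0
  Δ3: s6:1→0, s1:1→0
  Δ4: s0:1→0
  Δ5: s8:0→1, s1:0→1
  Δ6: s7:1→0
  Δ7: s1:1→0
  (7Δ to stable)
t=13 Δ0: s5=0 s4=1 s0=0 clk=1 s8=1 s2=1 s10=1 s7=0 s6=0 s1=0 s3=0
  Δ1: clk:1→0
  (1Δ to stable)
t=14 Δ0: s5=0 s4=1 s0=0 clk=0 s8=1 s2=1 s10=1 s7=0 s6=0 s1=0 s3=0
  Δ1: clk:0→1
  Δ2: s5:0→1, s4:1→0
  Δ3: s7:0→1, s1:0→1
  Δ4: s1:1→0
  (4Δ to stable)
t=15 Δ0: s5=1 s4=0 s0=0 clk=1 s8=1 s2=1 s10=1 s7=1 s6=0 s1=0 s3=0
  Δ1: clk:1→0
  (1Δ to stable)
t=16 Δ0: s5=1 s4=0 s0=0 clk=0 s8=1 s2=1 s10=1 s7=1 s6=0 s1=0 s3=0
  Δ1: clk:0→1, s3:0→1
  Δ2: s5:1→0
  Δ3: s6:0→1, s1:0→1
  Δ4: s0:0→1
  Δ5: s8:1→0, s1:1→0
  Δ6: s7:1→0
  Δ7: s1:0→1
  (7Δ to stable)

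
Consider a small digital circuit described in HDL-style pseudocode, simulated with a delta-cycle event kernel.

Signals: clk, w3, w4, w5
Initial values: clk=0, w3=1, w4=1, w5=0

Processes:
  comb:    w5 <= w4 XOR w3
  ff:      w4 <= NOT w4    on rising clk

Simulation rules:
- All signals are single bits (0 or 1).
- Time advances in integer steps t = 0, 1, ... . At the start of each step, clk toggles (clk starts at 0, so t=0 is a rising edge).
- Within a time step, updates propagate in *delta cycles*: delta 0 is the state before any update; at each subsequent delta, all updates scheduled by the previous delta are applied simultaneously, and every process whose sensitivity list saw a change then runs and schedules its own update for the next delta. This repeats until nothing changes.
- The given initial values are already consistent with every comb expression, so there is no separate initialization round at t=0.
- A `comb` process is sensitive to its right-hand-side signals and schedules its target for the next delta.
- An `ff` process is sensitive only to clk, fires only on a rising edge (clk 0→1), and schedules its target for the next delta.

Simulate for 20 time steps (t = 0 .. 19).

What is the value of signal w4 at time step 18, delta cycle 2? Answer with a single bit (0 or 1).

1

t0.Δ0 w5=0 w3=1 w4=1 clk=0
t0.Δ1 w5=0 w3=1 w4=1 clk=1
t0.Δ2 w5=0 w3=1 w4=0 clk=1
t0.Δ3 w5=1 w3=1 w4=0 clk=1
t1.Δ0 w5=1 w3=1 w4=0 clk=1
t1.Δ1 w5=1 w3=1 w4=0 clk=0
t2.Δ0 w5=1 w3=1 w4=0 clk=0
t2.Δ1 w5=1 w3=1 w4=0 clk=1
t2.Δ2 w5=1 w3=1 w4=1 clk=1
t2.Δ3 w5=0 w3=1 w4=1 clk=1
t3.Δ0 w5=0 w3=1 w4=1 clk=1
t3.Δ1 w5=0 w3=1 w4=1 clk=0
t4.Δ0 w5=0 w3=1 w4=1 clk=0
t4.Δ1 w5=0 w3=1 w4=1 clk=1
t4.Δ2 w5=0 w3=1 w4=0 clk=1
t4.Δ3 w5=1 w3=1 w4=0 clk=1
t5.Δ0 w5=1 w3=1 w4=0 clk=1
t5.Δ1 w5=1 w3=1 w4=0 clk=0
t6.Δ0 w5=1 w3=1 w4=0 clk=0
t6.Δ1 w5=1 w3=1 w4=0 clk=1
t6.Δ2 w5=1 w3=1 w4=1 clk=1
t6.Δ3 w5=0 w3=1 w4=1 clk=1
t7.Δ0 w5=0 w3=1 w4=1 clk=1
t7.Δ1 w5=0 w3=1 w4=1 clk=0
t8.Δ0 w5=0 w3=1 w4=1 clk=0
t8.Δ1 w5=0 w3=1 w4=1 clk=1
t8.Δ2 w5=0 w3=1 w4=0 clk=1
t8.Δ3 w5=1 w3=1 w4=0 clk=1
t9.Δ0 w5=1 w3=1 w4=0 clk=1
t9.Δ1 w5=1 w3=1 w4=0 clk=0
t10.Δ0 w5=1 w3=1 w4=0 clk=0
t10.Δ1 w5=1 w3=1 w4=0 clk=1
t10.Δ2 w5=1 w3=1 w4=1 clk=1
t10.Δ3 w5=0 w3=1 w4=1 clk=1
t11.Δ0 w5=0 w3=1 w4=1 clk=1
t11.Δ1 w5=0 w3=1 w4=1 clk=0
t12.Δ0 w5=0 w3=1 w4=1 clk=0
t12.Δ1 w5=0 w3=1 w4=1 clk=1
t12.Δ2 w5=0 w3=1 w4=0 clk=1
t12.Δ3 w5=1 w3=1 w4=0 clk=1
t13.Δ0 w5=1 w3=1 w4=0 clk=1
t13.Δ1 w5=1 w3=1 w4=0 clk=0
t14.Δ0 w5=1 w3=1 w4=0 clk=0
t14.Δ1 w5=1 w3=1 w4=0 clk=1
t14.Δ2 w5=1 w3=1 w4=1 clk=1
t14.Δ3 w5=0 w3=1 w4=1 clk=1
t15.Δ0 w5=0 w3=1 w4=1 clk=1
t15.Δ1 w5=0 w3=1 w4=1 clk=0
t16.Δ0 w5=0 w3=1 w4=1 clk=0
t16.Δ1 w5=0 w3=1 w4=1 clk=1
t16.Δ2 w5=0 w3=1 w4=0 clk=1
t16.Δ3 w5=1 w3=1 w4=0 clk=1
t17.Δ0 w5=1 w3=1 w4=0 clk=1
t17.Δ1 w5=1 w3=1 w4=0 clk=0
t18.Δ0 w5=1 w3=1 w4=0 clk=0
t18.Δ1 w5=1 w3=1 w4=0 clk=1
t18.Δ2 w5=1 w3=1 w4=1 clk=1
t18.Δ3 w5=0 w3=1 w4=1 clk=1
t19.Δ0 w5=0 w3=1 w4=1 clk=1
t19.Δ1 w5=0 w3=1 w4=1 clk=0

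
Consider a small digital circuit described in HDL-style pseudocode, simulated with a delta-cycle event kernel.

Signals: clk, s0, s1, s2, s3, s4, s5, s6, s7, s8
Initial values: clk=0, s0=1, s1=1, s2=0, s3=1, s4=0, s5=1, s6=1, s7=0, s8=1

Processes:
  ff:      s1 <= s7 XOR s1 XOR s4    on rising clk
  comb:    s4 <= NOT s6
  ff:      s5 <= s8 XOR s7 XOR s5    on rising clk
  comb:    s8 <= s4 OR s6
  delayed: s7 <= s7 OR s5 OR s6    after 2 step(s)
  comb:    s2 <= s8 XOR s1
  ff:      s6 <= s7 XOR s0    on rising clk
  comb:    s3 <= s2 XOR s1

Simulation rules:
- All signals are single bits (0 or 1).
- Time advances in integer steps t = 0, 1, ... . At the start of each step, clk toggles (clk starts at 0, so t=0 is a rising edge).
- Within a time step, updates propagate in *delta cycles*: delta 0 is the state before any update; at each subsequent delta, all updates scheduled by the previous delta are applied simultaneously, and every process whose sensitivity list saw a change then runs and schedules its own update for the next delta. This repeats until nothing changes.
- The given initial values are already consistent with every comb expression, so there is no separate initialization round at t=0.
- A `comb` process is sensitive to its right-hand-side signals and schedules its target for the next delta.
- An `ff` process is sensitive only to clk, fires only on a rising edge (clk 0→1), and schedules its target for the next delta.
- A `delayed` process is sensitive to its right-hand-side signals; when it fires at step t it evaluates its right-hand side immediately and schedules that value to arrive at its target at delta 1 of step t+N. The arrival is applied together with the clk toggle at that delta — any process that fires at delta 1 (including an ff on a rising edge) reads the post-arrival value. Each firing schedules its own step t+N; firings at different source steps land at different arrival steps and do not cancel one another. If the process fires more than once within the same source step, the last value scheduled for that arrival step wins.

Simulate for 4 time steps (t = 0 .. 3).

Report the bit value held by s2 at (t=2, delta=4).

0

t=0 Δ0: s8=1 s4=0 s3=1 s6=1 s2=0 s5=1 s7=0 clk=0 s0=1 s1=1
  Δ1: clk:0→1
  Δ2: s5:1→0
  (2Δ to stable)
t=1 Δ0: s8=1 s4=0 s3=1 s6=1 s2=0 s5=0 s7=0 clk=1 s0=1 s1=1
  Δ1: clk:1→0
  (1Δ to stable)
t=2 Δ0: s8=1 s4=0 s3=1 s6=1 s2=0 s5=0 s7=0 clk=0 s0=1 s1=1
  Δ1: s7:0→1, clk:0→1
  Δ2: s6:1→0, s1:1→0
  Δ3: s8:1→0, s4:0→1, s3:1→0, s2:0→1
  Δ4: s8:0→1, s3:0→1, s2:1→0
  Δ5: s3:1→0, s2:0→1
  Δ6: s3:0→1
  (6Δ to stable)
t=3 Δ0: s8=1 s4=1 s3=1 s6=0 s2=1 s5=0 s7=1 clk=1 s0=1 s1=0
  Δ1: clk:1→0
  (1Δ to stable)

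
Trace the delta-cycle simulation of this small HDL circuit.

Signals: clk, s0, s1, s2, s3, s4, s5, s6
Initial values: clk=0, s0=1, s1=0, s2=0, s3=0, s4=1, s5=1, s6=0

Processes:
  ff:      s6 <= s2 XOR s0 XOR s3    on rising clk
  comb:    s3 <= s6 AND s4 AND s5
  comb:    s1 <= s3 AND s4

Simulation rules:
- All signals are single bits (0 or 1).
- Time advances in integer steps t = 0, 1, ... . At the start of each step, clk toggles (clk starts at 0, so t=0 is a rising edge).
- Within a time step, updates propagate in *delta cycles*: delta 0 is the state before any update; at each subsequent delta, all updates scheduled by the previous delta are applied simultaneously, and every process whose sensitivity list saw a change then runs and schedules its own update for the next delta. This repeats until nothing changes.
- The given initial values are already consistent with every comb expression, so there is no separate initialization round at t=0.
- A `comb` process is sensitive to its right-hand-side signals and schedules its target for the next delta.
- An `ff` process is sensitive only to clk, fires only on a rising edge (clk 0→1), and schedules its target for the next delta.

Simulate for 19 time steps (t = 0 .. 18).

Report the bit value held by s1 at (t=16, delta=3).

t=0 Δ0: s6=0 clk=0 s3=0 s2=0 s1=0 s4=1 s5=1 s0=1
  Δ1: clk:0→1
  Δ2: s6:0→1
  Δ3: s3:0→1
  Δ4: s1:0→1
  (4Δ to stable)
t=1 Δ0: s6=1 clk=1 s3=1 s2=0 s1=1 s4=1 s5=1 s0=1
  Δ1: clk:1→0
  (1Δ to stable)
t=2 Δ0: s6=1 clk=0 s3=1 s2=0 s1=1 s4=1 s5=1 s0=1
  Δ1: clk:0→1
  Δ2: s6:1→0
  Δ3: s3:1→0
  Δ4: s1:1→0
  (4Δ to stable)
t=3 Δ0: s6=0 clk=1 s3=0 s2=0 s1=0 s4=1 s5=1 s0=1
  Δ1: clk:1→0
  (1Δ to stable)
t=4 Δ0: s6=0 clk=0 s3=0 s2=0 s1=0 s4=1 s5=1 s0=1
  Δ1: clk:0→1
  Δ2: s6:0→1
  Δ3: s3:0→1
  Δ4: s1:0→1
  (4Δ to stable)
t=5 Δ0: s6=1 clk=1 s3=1 s2=0 s1=1 s4=1 s5=1 s0=1
  Δ1: clk:1→0
  (1Δ to stable)
t=6 Δ0: s6=1 clk=0 s3=1 s2=0 s1=1 s4=1 s5=1 s0=1
  Δ1: clk:0→1
  Δ2: s6:1→0
  Δ3: s3:1→0
  Δ4: s1:1→0
  (4Δ to stable)
t=7 Δ0: s6=0 clk=1 s3=0 s2=0 s1=0 s4=1 s5=1 s0=1
  Δ1: clk:1→0
  (1Δ to stable)
t=8 Δ0: s6=0 clk=0 s3=0 s2=0 s1=0 s4=1 s5=1 s0=1
  Δ1: clk:0→1
  Δ2: s6:0→1
  Δ3: s3:0→1
  Δ4: s1:0→1
  (4Δ to stable)
t=9 Δ0: s6=1 clk=1 s3=1 s2=0 s1=1 s4=1 s5=1 s0=1
  Δ1: clk:1→0
  (1Δ to stable)
t=10 Δ0: s6=1 clk=0 s3=1 s2=0 s1=1 s4=1 s5=1 s0=1
  Δ1: clk:0→1
  Δ2: s6:1→0
  Δ3: s3:1→0
  Δ4: s1:1→0
  (4Δ to stable)
t=11 Δ0: s6=0 clk=1 s3=0 s2=0 s1=0 s4=1 s5=1 s0=1
  Δ1: clk:1→0
  (1Δ to stable)
t=12 Δ0: s6=0 clk=0 s3=0 s2=0 s1=0 s4=1 s5=1 s0=1
  Δ1: clk:0→1
  Δ2: s6:0→1
  Δ3: s3:0→1
  Δ4: s1:0→1
  (4Δ to stable)
t=13 Δ0: s6=1 clk=1 s3=1 s2=0 s1=1 s4=1 s5=1 s0=1
  Δ1: clk:1→0
  (1Δ to stable)
t=14 Δ0: s6=1 clk=0 s3=1 s2=0 s1=1 s4=1 s5=1 s0=1
  Δ1: clk:0→1
  Δ2: s6:1→0
  Δ3: s3:1→0
  Δ4: s1:1→0
  (4Δ to stable)
t=15 Δ0: s6=0 clk=1 s3=0 s2=0 s1=0 s4=1 s5=1 s0=1
  Δ1: clk:1→0
  (1Δ to stable)
t=16 Δ0: s6=0 clk=0 s3=0 s2=0 s1=0 s4=1 s5=1 s0=1
  Δ1: clk:0→1
  Δ2: s6:0→1
  Δ3: s3:0→1
  Δ4: s1:0→1
  (4Δ to stable)
t=17 Δ0: s6=1 clk=1 s3=1 s2=0 s1=1 s4=1 s5=1 s0=1
  Δ1: clk:1→0
  (1Δ to stable)
t=18 Δ0: s6=1 clk=0 s3=1 s2=0 s1=1 s4=1 s5=1 s0=1
  Δ1: clk:0→1
  Δ2: s6:1→0
  Δ3: s3:1→0
  Δ4: s1:1→0
  (4Δ to stable)

0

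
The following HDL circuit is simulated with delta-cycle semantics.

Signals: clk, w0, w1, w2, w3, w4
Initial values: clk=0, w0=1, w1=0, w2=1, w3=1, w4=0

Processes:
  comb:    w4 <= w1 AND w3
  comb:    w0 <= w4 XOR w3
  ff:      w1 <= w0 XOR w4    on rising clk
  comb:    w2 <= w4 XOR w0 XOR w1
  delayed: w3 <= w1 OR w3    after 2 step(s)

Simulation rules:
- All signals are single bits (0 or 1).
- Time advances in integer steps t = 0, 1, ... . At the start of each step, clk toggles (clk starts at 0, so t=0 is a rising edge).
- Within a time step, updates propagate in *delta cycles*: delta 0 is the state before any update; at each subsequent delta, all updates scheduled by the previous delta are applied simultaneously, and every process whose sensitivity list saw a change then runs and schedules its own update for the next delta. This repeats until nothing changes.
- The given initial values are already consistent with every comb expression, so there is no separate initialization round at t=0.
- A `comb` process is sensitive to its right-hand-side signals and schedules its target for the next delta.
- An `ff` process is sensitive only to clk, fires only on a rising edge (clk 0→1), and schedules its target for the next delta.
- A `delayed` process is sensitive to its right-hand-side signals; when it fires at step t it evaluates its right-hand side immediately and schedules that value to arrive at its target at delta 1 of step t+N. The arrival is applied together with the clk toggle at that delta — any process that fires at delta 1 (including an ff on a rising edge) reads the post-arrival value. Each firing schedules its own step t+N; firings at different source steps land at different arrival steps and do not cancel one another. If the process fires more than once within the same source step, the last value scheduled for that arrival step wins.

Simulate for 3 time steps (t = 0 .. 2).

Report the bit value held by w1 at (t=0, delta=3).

1

[bits: w2,w0,w4,clk,w3,w1]
t=0: Δ0=110010 Δ1=110110 Δ2=110111 Δ3=011111 Δ4=101111 Δ5=001111 | 5Δ
t=1: Δ0=001111 Δ1=001011 | 1Δ
t=2: Δ0=001011 Δ1=001111 | 1Δ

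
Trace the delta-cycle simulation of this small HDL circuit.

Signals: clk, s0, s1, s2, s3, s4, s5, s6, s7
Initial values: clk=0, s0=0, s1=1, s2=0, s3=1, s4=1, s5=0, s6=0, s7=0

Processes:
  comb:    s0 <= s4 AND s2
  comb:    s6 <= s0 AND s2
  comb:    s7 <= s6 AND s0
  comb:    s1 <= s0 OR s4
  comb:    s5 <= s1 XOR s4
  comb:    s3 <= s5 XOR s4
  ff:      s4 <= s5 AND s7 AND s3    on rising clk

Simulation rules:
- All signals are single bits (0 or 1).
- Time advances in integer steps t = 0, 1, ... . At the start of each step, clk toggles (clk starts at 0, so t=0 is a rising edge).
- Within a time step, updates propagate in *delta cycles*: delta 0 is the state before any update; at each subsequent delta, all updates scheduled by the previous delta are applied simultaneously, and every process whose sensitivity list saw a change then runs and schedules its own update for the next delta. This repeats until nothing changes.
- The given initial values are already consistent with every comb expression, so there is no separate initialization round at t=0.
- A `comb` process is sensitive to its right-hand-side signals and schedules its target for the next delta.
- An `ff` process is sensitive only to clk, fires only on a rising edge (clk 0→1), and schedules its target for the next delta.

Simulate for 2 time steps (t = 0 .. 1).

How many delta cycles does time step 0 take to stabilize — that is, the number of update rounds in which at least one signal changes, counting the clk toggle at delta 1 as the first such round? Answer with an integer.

t=0 Δ0: s0=0 s7=0 s4=1 s5=0 s6=0 s3=1 clk=0 s1=1 s2=0
  Δ1: clk:0→1
  Δ2: s4:1→0
  Δ3: s5:0→1, s3:1→0, s1:1→0
  Δ4: s5:1→0, s3:0→1
  Δ5: s3:1→0
  (5Δ to stable)
t=1 Δ0: s0=0 s7=0 s4=0 s5=0 s6=0 s3=0 clk=1 s1=0 s2=0
  Δ1: clk:1→0
  (1Δ to stable)

5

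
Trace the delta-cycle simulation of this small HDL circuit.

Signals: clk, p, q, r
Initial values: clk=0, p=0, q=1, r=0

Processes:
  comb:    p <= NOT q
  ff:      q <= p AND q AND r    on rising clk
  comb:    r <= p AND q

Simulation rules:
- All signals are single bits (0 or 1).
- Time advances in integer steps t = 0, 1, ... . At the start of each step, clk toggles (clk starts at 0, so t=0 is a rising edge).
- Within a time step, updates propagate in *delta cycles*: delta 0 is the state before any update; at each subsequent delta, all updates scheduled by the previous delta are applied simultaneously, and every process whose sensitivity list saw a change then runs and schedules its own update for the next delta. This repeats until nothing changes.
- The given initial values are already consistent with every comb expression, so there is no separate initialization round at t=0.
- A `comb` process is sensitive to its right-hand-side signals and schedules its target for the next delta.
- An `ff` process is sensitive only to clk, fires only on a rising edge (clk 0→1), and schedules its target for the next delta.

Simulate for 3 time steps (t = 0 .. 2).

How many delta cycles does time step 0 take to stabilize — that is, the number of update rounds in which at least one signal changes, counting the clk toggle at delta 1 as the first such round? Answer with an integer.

3

t0.Δ0 r=0 clk=0 q=1 p=0
t0.Δ1 r=0 clk=1 q=1 p=0
t0.Δ2 r=0 clk=1 q=0 p=0
t0.Δ3 r=0 clk=1 q=0 p=1
t1.Δ0 r=0 clk=1 q=0 p=1
t1.Δ1 r=0 clk=0 q=0 p=1
t2.Δ0 r=0 clk=0 q=0 p=1
t2.Δ1 r=0 clk=1 q=0 p=1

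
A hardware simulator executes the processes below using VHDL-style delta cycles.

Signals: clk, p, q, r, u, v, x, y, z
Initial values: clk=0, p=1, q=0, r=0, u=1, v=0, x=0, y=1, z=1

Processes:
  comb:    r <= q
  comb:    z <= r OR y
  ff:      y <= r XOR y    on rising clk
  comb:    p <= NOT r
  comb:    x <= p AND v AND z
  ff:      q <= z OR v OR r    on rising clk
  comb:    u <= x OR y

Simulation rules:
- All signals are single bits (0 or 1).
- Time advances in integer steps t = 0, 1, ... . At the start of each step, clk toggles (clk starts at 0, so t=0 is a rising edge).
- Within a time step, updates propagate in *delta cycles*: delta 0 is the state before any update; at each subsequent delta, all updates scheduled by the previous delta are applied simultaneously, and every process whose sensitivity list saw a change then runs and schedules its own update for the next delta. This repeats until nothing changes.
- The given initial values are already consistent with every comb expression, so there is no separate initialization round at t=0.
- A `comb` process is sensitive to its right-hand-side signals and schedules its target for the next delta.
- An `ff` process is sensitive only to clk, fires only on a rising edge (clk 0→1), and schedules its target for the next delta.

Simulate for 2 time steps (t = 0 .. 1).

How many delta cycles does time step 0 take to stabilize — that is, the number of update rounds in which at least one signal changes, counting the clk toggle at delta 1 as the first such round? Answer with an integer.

t=0 Δ0: v=0 u=1 q=0 z=1 x=0 y=1 r=0 p=1 clk=0
  Δ1: clk:0→1
  Δ2: q:0→1
  Δ3: r:0→1
  Δ4: p:1→0
  (4Δ to stable)
t=1 Δ0: v=0 u=1 q=1 z=1 x=0 y=1 r=1 p=0 clk=1
  Δ1: clk:1→0
  (1Δ to stable)

4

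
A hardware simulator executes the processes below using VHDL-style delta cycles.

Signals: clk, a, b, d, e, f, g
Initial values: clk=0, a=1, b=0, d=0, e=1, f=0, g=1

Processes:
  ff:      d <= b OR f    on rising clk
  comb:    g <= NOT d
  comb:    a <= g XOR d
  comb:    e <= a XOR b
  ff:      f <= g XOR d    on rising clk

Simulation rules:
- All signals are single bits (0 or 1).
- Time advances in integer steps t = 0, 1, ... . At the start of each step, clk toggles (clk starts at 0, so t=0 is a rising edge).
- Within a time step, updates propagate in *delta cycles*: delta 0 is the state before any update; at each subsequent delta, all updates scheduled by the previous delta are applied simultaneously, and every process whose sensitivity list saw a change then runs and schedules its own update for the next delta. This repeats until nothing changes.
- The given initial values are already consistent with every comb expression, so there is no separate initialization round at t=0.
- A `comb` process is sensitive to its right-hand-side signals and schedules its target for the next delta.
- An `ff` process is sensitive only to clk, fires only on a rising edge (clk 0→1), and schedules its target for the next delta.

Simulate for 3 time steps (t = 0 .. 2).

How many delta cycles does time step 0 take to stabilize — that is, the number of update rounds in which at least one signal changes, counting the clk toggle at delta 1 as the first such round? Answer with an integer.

2

[bits: e,f,d,b,clk,a,g]
t=0: Δ0=1000011 Δ1=1000111 Δ2=1100111 | 2Δ
t=1: Δ0=1100111 Δ1=1100011 | 1Δ
t=2: Δ0=1100011 Δ1=1100111 Δ2=1110111 Δ3=1110100 Δ4=0110110 Δ5=1110110 | 5Δ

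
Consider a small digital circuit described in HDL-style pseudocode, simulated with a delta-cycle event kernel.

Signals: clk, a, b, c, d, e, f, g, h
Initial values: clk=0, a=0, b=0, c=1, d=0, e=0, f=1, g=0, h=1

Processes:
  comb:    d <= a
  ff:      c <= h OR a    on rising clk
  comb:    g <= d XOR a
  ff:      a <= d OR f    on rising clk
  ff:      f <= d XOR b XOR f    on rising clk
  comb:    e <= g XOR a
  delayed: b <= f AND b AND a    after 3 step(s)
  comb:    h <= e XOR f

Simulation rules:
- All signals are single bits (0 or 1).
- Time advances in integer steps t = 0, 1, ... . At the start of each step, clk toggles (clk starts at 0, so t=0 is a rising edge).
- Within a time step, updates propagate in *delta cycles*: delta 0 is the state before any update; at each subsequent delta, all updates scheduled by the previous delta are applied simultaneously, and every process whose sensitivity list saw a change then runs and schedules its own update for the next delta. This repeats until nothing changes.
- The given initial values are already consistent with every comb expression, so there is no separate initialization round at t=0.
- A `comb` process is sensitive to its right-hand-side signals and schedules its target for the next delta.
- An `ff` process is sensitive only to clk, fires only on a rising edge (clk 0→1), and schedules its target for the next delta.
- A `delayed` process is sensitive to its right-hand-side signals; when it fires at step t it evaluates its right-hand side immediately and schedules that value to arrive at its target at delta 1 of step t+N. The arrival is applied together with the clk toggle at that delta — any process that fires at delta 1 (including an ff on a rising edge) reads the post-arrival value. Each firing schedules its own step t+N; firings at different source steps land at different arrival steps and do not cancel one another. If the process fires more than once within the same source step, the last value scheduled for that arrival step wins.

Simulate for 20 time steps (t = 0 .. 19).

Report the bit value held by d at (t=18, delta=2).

t=0 Δ0: g=0 b=0 h=1 a=0 c=1 clk=0 e=0 f=1 d=0
  Δ1: clk:0→1
  Δ2: a:0→1
  Δ3: g:0→1, e:0→1, d:0→1
  Δ4: g:1→0, h:1→0, e:1→0
  Δ5: h:0→1, e:0→1
  Δ6: h:1→0
  (6Δ to stable)
t=1 Δ0: g=0 b=0 h=0 a=1 c=1 clk=1 e=1 f=1 d=1
  Δ1: clk:1→0
  (1Δ to stable)
t=2 Δ0: g=0 b=0 h=0 a=1 c=1 clk=0 e=1 f=1 d=1
  Δ1: clk:0→1
  Δ2: f:1→0
  Δ3: h:0→1
  (3Δ to stable)
t=3 Δ0: g=0 b=0 h=1 a=1 c=1 clk=1 e=1 f=0 d=1
  Δ1: clk:1→0
  (1Δ to stable)
t=4 Δ0: g=0 b=0 h=1 a=1 c=1 clk=0 e=1 f=0 d=1
  Δ1: clk:0→1
  Δ2: f:0→1
  Δ3: h:1→0
  (3Δ to stable)
t=5 Δ0: g=0 b=0 h=0 a=1 c=1 clk=1 e=1 f=1 d=1
  Δ1: clk:1→0
  (1Δ to stable)
t=6 Δ0: g=0 b=0 h=0 a=1 c=1 clk=0 e=1 f=1 d=1
  Δ1: clk:0→1
  Δ2: f:1→0
  Δ3: h:0→1
  (3Δ to stable)
t=7 Δ0: g=0 b=0 h=1 a=1 c=1 clk=1 e=1 f=0 d=1
  Δ1: clk:1→0
  (1Δ to stable)
t=8 Δ0: g=0 b=0 h=1 a=1 c=1 clk=0 e=1 f=0 d=1
  Δ1: clk:0→1
  Δ2: f:0→1
  Δ3: h:1→0
  (3Δ to stable)
t=9 Δ0: g=0 b=0 h=0 a=1 c=1 clk=1 e=1 f=1 d=1
  Δ1: clk:1→0
  (1Δ to stable)
t=10 Δ0: g=0 b=0 h=0 a=1 c=1 clk=0 e=1 f=1 d=1
  Δ1: clk:0→1
  Δ2: f:1→0
  Δ3: h:0→1
  (3Δ to stable)
t=11 Δ0: g=0 b=0 h=1 a=1 c=1 clk=1 e=1 f=0 d=1
  Δ1: clk:1→0
  (1Δ to stable)
t=12 Δ0: g=0 b=0 h=1 a=1 c=1 clk=0 e=1 f=0 d=1
  Δ1: clk:0→1
  Δ2: f:0→1
  Δ3: h:1→0
  (3Δ to stable)
t=13 Δ0: g=0 b=0 h=0 a=1 c=1 clk=1 e=1 f=1 d=1
  Δ1: clk:1→0
  (1Δ to stable)
t=14 Δ0: g=0 b=0 h=0 a=1 c=1 clk=0 e=1 f=1 d=1
  Δ1: clk:0→1
  Δ2: f:1→0
  Δ3: h:0→1
  (3Δ to stable)
t=15 Δ0: g=0 b=0 h=1 a=1 c=1 clk=1 e=1 f=0 d=1
  Δ1: clk:1→0
  (1Δ to stable)
t=16 Δ0: g=0 b=0 h=1 a=1 c=1 clk=0 e=1 f=0 d=1
  Δ1: clk:0→1
  Δ2: f:0→1
  Δ3: h:1→0
  (3Δ to stable)
t=17 Δ0: g=0 b=0 h=0 a=1 c=1 clk=1 e=1 f=1 d=1
  Δ1: clk:1→0
  (1Δ to stable)
t=18 Δ0: g=0 b=0 h=0 a=1 c=1 clk=0 e=1 f=1 d=1
  Δ1: clk:0→1
  Δ2: f:1→0
  Δ3: h:0→1
  (3Δ to stable)
t=19 Δ0: g=0 b=0 h=1 a=1 c=1 clk=1 e=1 f=0 d=1
  Δ1: clk:1→0
  (1Δ to stable)

1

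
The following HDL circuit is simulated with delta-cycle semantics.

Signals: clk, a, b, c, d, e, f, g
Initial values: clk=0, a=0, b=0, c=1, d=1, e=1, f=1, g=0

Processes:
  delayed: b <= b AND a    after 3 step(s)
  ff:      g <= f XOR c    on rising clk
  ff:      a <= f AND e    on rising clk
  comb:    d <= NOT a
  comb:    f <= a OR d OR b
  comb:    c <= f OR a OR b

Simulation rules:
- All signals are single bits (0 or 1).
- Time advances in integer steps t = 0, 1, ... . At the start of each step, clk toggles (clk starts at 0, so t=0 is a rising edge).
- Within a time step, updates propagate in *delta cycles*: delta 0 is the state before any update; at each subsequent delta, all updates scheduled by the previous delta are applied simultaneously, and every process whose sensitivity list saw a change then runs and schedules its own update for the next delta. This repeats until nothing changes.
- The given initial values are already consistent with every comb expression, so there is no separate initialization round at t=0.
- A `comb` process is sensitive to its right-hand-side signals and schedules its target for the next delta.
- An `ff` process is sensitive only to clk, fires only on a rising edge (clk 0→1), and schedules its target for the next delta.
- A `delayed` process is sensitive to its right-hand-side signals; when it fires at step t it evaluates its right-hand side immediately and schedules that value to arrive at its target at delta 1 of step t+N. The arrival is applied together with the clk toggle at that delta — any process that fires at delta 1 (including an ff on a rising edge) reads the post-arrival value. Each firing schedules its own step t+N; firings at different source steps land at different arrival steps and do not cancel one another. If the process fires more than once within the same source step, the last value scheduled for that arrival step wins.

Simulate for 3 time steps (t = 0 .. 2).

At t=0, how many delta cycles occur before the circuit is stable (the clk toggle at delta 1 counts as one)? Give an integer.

t=0 Δ0: g=0 e=1 a=0 f=1 c=1 b=0 d=1 clk=0
  Δ1: clk:0→1
  Δ2: a:0→1
  Δ3: d:1→0
  (3Δ to stable)
t=1 Δ0: g=0 e=1 a=1 f=1 c=1 b=0 d=0 clk=1
  Δ1: clk:1→0
  (1Δ to stable)
t=2 Δ0: g=0 e=1 a=1 f=1 c=1 b=0 d=0 clk=0
  Δ1: clk:0→1
  (1Δ to stable)

3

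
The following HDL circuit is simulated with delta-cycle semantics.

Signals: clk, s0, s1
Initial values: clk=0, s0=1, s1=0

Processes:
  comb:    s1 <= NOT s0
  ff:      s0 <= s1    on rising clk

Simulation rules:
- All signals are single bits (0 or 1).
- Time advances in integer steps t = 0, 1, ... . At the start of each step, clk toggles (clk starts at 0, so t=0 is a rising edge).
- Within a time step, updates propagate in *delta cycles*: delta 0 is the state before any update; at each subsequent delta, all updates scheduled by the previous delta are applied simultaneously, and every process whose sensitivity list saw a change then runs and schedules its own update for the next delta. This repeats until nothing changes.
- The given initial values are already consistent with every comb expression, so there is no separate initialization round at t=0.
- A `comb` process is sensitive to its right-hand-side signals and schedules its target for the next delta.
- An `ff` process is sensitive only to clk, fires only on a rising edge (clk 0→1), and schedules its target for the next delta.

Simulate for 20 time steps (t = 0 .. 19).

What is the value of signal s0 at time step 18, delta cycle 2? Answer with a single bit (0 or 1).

1

t0.Δ0 clk=0 s0=1 s1=0
t0.Δ1 clk=1 s0=1 s1=0
t0.Δ2 clk=1 s0=0 s1=0
t0.Δ3 clk=1 s0=0 s1=1
t1.Δ0 clk=1 s0=0 s1=1
t1.Δ1 clk=0 s0=0 s1=1
t2.Δ0 clk=0 s0=0 s1=1
t2.Δ1 clk=1 s0=0 s1=1
t2.Δ2 clk=1 s0=1 s1=1
t2.Δ3 clk=1 s0=1 s1=0
t3.Δ0 clk=1 s0=1 s1=0
t3.Δ1 clk=0 s0=1 s1=0
t4.Δ0 clk=0 s0=1 s1=0
t4.Δ1 clk=1 s0=1 s1=0
t4.Δ2 clk=1 s0=0 s1=0
t4.Δ3 clk=1 s0=0 s1=1
t5.Δ0 clk=1 s0=0 s1=1
t5.Δ1 clk=0 s0=0 s1=1
t6.Δ0 clk=0 s0=0 s1=1
t6.Δ1 clk=1 s0=0 s1=1
t6.Δ2 clk=1 s0=1 s1=1
t6.Δ3 clk=1 s0=1 s1=0
t7.Δ0 clk=1 s0=1 s1=0
t7.Δ1 clk=0 s0=1 s1=0
t8.Δ0 clk=0 s0=1 s1=0
t8.Δ1 clk=1 s0=1 s1=0
t8.Δ2 clk=1 s0=0 s1=0
t8.Δ3 clk=1 s0=0 s1=1
t9.Δ0 clk=1 s0=0 s1=1
t9.Δ1 clk=0 s0=0 s1=1
t10.Δ0 clk=0 s0=0 s1=1
t10.Δ1 clk=1 s0=0 s1=1
t10.Δ2 clk=1 s0=1 s1=1
t10.Δ3 clk=1 s0=1 s1=0
t11.Δ0 clk=1 s0=1 s1=0
t11.Δ1 clk=0 s0=1 s1=0
t12.Δ0 clk=0 s0=1 s1=0
t12.Δ1 clk=1 s0=1 s1=0
t12.Δ2 clk=1 s0=0 s1=0
t12.Δ3 clk=1 s0=0 s1=1
t13.Δ0 clk=1 s0=0 s1=1
t13.Δ1 clk=0 s0=0 s1=1
t14.Δ0 clk=0 s0=0 s1=1
t14.Δ1 clk=1 s0=0 s1=1
t14.Δ2 clk=1 s0=1 s1=1
t14.Δ3 clk=1 s0=1 s1=0
t15.Δ0 clk=1 s0=1 s1=0
t15.Δ1 clk=0 s0=1 s1=0
t16.Δ0 clk=0 s0=1 s1=0
t16.Δ1 clk=1 s0=1 s1=0
t16.Δ2 clk=1 s0=0 s1=0
t16.Δ3 clk=1 s0=0 s1=1
t17.Δ0 clk=1 s0=0 s1=1
t17.Δ1 clk=0 s0=0 s1=1
t18.Δ0 clk=0 s0=0 s1=1
t18.Δ1 clk=1 s0=0 s1=1
t18.Δ2 clk=1 s0=1 s1=1
t18.Δ3 clk=1 s0=1 s1=0
t19.Δ0 clk=1 s0=1 s1=0
t19.Δ1 clk=0 s0=1 s1=0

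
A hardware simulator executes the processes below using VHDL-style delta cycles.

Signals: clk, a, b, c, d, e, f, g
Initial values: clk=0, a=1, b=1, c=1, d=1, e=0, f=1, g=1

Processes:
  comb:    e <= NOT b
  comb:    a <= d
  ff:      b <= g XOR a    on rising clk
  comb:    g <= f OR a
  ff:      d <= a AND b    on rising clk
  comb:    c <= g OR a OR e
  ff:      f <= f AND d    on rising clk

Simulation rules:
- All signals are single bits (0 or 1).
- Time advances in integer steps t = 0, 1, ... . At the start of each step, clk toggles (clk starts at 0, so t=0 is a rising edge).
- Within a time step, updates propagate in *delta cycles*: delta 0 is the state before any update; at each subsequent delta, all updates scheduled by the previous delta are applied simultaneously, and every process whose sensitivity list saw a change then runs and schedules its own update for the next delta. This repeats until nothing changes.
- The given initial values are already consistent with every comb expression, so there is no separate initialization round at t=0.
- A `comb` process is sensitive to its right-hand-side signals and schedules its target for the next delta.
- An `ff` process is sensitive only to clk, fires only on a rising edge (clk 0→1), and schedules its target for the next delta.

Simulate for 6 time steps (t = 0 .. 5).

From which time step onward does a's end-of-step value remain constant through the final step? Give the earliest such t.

[bits: d,c,a,f,g,b,clk,e]
t=0: Δ0=11111100 Δ1=11111110 Δ2=11111010 Δ3=11111011 | 3Δ
t=1: Δ0=11111011 Δ1=11111001 | 1Δ
t=2: Δ0=11111001 Δ1=11111011 Δ2=01111011 Δ3=01011011 | 3Δ
t=3: Δ0=01011011 Δ1=01011001 | 1Δ
t=4: Δ0=01011001 Δ1=01011011 Δ2=01001111 Δ3=01000110 Δ4=00000110 | 4Δ
t=5: Δ0=00000110 Δ1=00000100 | 1Δ

2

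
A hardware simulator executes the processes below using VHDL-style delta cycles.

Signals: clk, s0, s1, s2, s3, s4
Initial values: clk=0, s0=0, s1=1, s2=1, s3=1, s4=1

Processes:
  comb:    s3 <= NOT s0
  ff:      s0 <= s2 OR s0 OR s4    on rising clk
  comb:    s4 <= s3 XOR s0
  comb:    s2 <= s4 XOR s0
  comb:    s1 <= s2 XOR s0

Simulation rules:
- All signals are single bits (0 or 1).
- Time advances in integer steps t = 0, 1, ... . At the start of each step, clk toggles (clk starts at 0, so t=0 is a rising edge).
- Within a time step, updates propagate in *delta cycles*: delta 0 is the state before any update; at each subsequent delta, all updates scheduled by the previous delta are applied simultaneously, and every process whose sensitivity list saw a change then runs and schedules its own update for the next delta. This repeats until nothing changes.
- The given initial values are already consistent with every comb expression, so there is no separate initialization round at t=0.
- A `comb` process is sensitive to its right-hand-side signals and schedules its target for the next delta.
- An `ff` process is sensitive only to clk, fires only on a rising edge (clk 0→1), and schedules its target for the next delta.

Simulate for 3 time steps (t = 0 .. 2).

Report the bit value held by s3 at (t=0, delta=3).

[bits: s3,s1,clk,s0,s4,s2]
t=0: Δ0=110011 Δ1=111011 Δ2=111111 Δ3=001100 Δ4=011111 Δ5=001110 Δ6=011110 | 6Δ
t=1: Δ0=011110 Δ1=010110 | 1Δ
t=2: Δ0=010110 Δ1=011110 | 1Δ

0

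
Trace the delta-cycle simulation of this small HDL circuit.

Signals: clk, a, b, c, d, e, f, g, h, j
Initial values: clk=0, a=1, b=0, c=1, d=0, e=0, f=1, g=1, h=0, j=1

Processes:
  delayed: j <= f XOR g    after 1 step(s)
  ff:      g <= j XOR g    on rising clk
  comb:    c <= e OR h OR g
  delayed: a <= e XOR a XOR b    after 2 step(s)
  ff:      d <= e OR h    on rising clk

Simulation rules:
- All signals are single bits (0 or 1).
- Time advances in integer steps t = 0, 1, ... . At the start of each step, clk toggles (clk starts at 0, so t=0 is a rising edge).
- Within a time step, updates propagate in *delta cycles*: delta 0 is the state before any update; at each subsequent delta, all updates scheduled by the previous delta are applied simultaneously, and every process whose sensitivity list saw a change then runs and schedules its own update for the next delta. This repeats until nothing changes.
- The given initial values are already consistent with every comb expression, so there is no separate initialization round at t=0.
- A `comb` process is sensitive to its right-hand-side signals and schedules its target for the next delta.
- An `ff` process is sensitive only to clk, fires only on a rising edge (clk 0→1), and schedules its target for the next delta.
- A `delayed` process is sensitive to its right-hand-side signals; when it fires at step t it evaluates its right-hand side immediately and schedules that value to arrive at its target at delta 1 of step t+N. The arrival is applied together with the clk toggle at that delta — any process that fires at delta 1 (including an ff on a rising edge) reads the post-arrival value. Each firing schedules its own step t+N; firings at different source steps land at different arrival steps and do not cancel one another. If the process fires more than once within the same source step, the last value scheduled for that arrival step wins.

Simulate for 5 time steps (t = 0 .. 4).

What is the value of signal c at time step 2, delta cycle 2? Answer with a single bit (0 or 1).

0

t=0 Δ0: clk=0 b=0 c=1 d=0 a=1 j=1 e=0 f=1 g=1 h=0
  Δ1: clk:0→1
  Δ2: g:1→0
  Δ3: c:1→0
  (3Δ to stable)
t=1 Δ0: clk=1 b=0 c=0 d=0 a=1 j=1 e=0 f=1 g=0 h=0
  Δ1: clk:1→0
  (1Δ to stable)
t=2 Δ0: clk=0 b=0 c=0 d=0 a=1 j=1 e=0 f=1 g=0 h=0
  Δ1: clk:0→1
  Δ2: g:0→1
  Δ3: c:0→1
  (3Δ to stable)
t=3 Δ0: clk=1 b=0 c=1 d=0 a=1 j=1 e=0 f=1 g=1 h=0
  Δ1: clk:1→0, j:1→0
  (1Δ to stable)
t=4 Δ0: clk=0 b=0 c=1 d=0 a=1 j=0 e=0 f=1 g=1 h=0
  Δ1: clk:0→1
  (1Δ to stable)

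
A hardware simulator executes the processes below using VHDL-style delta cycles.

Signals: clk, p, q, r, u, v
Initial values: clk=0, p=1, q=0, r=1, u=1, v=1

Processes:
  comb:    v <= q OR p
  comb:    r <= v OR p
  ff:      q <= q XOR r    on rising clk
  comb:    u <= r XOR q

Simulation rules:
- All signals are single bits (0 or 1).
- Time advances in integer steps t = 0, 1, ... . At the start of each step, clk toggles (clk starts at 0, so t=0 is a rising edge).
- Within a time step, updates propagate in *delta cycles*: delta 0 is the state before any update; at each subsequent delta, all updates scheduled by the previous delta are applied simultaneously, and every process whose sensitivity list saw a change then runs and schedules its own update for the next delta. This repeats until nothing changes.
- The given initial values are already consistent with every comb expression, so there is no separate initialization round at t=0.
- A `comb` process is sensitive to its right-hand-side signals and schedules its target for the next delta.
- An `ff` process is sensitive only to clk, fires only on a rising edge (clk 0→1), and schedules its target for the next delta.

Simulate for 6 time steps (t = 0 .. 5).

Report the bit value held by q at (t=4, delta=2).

t0.Δ0 p=1 clk=0 v=1 u=1 r=1 q=0
t0.Δ1 p=1 clk=1 v=1 u=1 r=1 q=0
t0.Δ2 p=1 clk=1 v=1 u=1 r=1 q=1
t0.Δ3 p=1 clk=1 v=1 u=0 r=1 q=1
t1.Δ0 p=1 clk=1 v=1 u=0 r=1 q=1
t1.Δ1 p=1 clk=0 v=1 u=0 r=1 q=1
t2.Δ0 p=1 clk=0 v=1 u=0 r=1 q=1
t2.Δ1 p=1 clk=1 v=1 u=0 r=1 q=1
t2.Δ2 p=1 clk=1 v=1 u=0 r=1 q=0
t2.Δ3 p=1 clk=1 v=1 u=1 r=1 q=0
t3.Δ0 p=1 clk=1 v=1 u=1 r=1 q=0
t3.Δ1 p=1 clk=0 v=1 u=1 r=1 q=0
t4.Δ0 p=1 clk=0 v=1 u=1 r=1 q=0
t4.Δ1 p=1 clk=1 v=1 u=1 r=1 q=0
t4.Δ2 p=1 clk=1 v=1 u=1 r=1 q=1
t4.Δ3 p=1 clk=1 v=1 u=0 r=1 q=1
t5.Δ0 p=1 clk=1 v=1 u=0 r=1 q=1
t5.Δ1 p=1 clk=0 v=1 u=0 r=1 q=1

1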